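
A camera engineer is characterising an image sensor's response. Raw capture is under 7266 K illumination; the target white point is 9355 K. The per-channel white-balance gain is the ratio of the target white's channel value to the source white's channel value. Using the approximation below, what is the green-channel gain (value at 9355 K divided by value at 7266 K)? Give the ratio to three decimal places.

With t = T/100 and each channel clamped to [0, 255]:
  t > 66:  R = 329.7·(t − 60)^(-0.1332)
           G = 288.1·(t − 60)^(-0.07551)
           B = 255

At 7266 K (t = 72.66):
  G = 288.1·(72.66 − 60)^(-0.07551) = 288.1·12.66^(-0.07551) = 288.1·0.82557 = 237.847.
At 9355 K (t = 93.55):
  G = 288.1·(93.55 − 60)^(-0.07551) = 288.1·33.55^(-0.07551) = 288.1·0.76700 = 220.972.
Gain = 220.972 / 237.847 = 0.9291 → 0.929.

0.929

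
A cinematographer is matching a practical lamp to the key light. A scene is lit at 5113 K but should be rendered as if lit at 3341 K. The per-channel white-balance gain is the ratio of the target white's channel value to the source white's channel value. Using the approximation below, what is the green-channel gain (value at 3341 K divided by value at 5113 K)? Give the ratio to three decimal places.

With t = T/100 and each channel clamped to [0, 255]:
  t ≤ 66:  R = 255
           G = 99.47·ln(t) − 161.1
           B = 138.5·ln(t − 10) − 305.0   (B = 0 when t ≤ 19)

At 5113 K (t = 51.13):
  G = 99.47·ln 51.13 − 161.1 = 99.47·3.9344 − 161.1 = 230.252.
At 3341 K (t = 33.41):
  G = 99.47·ln 33.41 − 161.1 = 99.47·3.5089 − 161.1 = 187.926.
Gain = 187.926 / 230.252 = 0.8162 → 0.816.

0.816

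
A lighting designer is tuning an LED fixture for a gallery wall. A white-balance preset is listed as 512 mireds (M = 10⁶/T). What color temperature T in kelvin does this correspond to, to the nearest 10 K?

1950 K

T = 10⁶ / 512 = 1953.12 K → 1950 K.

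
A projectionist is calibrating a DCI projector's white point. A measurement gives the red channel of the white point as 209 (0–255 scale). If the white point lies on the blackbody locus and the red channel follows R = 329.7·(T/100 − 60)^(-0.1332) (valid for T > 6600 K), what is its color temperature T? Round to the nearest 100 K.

(t − 60)^(-0.1332) = 209/329.7 = 0.63391.
t − 60 = 0.63391^(1/-0.1332) = 0.63391^(-7.508) = 30.639, so t = 90.639.
T = 100·t = 9064 K → 9100 K to the nearest 100 K.

9100 K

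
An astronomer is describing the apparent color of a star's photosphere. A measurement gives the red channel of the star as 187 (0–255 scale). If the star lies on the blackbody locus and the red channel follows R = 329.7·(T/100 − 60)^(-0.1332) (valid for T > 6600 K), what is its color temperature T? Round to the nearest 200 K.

13000 K

(t − 60)^(-0.1332) = 187/329.7 = 0.56718.
t − 60 = 0.56718^(1/-0.1332) = 0.56718^(-7.508) = 70.620, so t = 130.620.
T = 100·t = 13062 K → 13000 K to the nearest 200 K.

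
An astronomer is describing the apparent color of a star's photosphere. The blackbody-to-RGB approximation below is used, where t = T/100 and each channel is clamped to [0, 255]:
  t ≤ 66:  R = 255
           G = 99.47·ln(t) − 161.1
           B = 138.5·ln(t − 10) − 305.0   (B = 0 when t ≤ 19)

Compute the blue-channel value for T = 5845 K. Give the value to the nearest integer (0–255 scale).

232

t = 5845/100 = 58.45; the t ≤ 66 branch applies.
B = 138.5·ln(58.45 − 10) − 305.0 = 138.5·ln 48.45 − 305.0 = 138.5·3.8805 − 305.0 = 232.454.
Rounded: 232.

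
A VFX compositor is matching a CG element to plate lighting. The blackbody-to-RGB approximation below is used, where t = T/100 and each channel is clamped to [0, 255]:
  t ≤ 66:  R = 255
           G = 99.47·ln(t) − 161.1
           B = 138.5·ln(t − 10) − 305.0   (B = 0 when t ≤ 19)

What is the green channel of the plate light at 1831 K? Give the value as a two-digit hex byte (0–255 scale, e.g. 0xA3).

0x80

t = 1831/100 = 18.31; the t ≤ 66 branch applies.
G = 99.47·ln 18.31 − 161.1 = 99.47·2.9074 − 161.1 = 128.104.
Rounded: 128; in hex, 0x80.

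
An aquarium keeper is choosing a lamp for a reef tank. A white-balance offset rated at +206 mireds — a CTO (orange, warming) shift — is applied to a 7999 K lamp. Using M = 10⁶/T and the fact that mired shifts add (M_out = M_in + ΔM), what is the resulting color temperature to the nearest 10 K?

3020 K

M_in = 10⁶/7999 = 125.02 mireds.
M_out = 125.02 + (+206) = 331.02 mireds.
T_out = 10⁶/331.02 = 3021.0 K → 3020 K.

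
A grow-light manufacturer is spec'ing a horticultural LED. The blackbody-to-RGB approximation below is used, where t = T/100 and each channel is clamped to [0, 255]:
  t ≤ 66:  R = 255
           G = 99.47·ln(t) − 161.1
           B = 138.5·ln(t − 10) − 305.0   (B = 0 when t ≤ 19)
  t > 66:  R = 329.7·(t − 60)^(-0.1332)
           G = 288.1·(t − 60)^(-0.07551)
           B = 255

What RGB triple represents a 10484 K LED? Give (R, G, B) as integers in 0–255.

(199, 216, 255)

t = 10484/100 = 104.84; the t > 66 branch applies.
R = 329.7·(104.84 − 60)^(-0.1332) = 329.7·44.84^(-0.1332) = 329.7·0.60256 = 198.663.
G = 288.1·(104.84 − 60)^(-0.07551) = 288.1·44.84^(-0.07551) = 288.1·0.75038 = 216.185.
B = 255 by definition for t > 66.
Rounded: (199, 216, 255).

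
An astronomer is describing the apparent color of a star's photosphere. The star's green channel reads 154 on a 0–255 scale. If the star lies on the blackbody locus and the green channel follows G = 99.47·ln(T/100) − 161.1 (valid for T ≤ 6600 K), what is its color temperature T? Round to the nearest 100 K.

2400 K

ln t = (154 + 161.1) / 99.47 = 3.1678.
t = e^3.1678 = 23.755.
T = 100·t = 2375 K → 2400 K to the nearest 100 K.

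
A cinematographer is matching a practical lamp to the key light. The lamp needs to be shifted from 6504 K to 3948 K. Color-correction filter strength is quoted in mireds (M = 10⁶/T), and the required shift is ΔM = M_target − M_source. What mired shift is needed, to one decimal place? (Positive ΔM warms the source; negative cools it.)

M_source = 10⁶/6504 = 153.752; M_target = 10⁶/3948 = 253.293.
ΔM = 253.293 − 153.752 = 99.541 → +99.5 mireds, a warming shift.

+99.5 mireds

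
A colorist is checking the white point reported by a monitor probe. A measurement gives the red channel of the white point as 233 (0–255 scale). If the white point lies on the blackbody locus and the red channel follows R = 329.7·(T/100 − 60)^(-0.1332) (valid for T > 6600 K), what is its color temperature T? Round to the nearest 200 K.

(t − 60)^(-0.1332) = 233/329.7 = 0.70670.
t − 60 = 0.70670^(1/-0.1332) = 0.70670^(-7.508) = 13.547, so t = 73.547.
T = 100·t = 7355 K → 7400 K to the nearest 200 K.

7400 K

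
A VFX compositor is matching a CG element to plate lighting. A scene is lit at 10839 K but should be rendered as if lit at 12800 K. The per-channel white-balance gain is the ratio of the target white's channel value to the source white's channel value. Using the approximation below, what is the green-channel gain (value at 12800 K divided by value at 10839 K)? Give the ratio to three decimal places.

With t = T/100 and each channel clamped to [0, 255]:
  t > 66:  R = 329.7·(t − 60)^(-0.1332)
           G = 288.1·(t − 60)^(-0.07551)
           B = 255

0.975

At 10839 K (t = 108.39):
  G = 288.1·(108.39 − 60)^(-0.07551) = 288.1·48.39^(-0.07551) = 288.1·0.74608 = 214.945.
At 12800 K (t = 128):
  G = 288.1·(128 − 60)^(-0.07551) = 288.1·68^(-0.07551) = 288.1·0.72716 = 209.493.
Gain = 209.493 / 214.945 = 0.9746 → 0.975.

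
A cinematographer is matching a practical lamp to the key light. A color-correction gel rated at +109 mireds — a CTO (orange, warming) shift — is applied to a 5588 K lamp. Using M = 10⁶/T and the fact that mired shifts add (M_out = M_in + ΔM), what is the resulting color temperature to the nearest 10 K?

3470 K

M_in = 10⁶/5588 = 178.95 mireds.
M_out = 178.95 + (+109) = 287.95 mireds.
T_out = 10⁶/287.95 = 3472.8 K → 3470 K.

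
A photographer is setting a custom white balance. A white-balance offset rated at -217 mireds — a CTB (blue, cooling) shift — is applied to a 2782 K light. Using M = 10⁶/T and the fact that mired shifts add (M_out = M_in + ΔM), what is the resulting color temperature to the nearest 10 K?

M_in = 10⁶/2782 = 359.45 mireds.
M_out = 359.45 + (-217) = 142.45 mireds.
T_out = 10⁶/142.45 = 7019.8 K → 7020 K.

7020 K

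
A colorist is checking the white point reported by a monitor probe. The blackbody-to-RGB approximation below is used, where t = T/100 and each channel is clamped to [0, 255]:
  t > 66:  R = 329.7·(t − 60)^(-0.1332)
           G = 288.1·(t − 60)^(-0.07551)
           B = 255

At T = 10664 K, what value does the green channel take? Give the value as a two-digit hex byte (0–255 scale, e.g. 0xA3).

0xD8

t = 10664/100 = 106.64; the t > 66 branch applies.
G = 288.1·(106.64 − 60)^(-0.07551) = 288.1·46.64^(-0.07551) = 288.1·0.74816 = 215.544.
Rounded: 216; in hex, 0xD8.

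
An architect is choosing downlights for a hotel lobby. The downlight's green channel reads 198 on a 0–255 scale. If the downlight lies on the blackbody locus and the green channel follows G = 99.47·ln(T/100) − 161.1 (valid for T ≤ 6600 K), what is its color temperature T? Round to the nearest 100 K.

ln t = (198 + 161.1) / 99.47 = 3.6101.
t = e^3.6101 = 36.971.
T = 100·t = 3697 K → 3700 K to the nearest 100 K.

3700 K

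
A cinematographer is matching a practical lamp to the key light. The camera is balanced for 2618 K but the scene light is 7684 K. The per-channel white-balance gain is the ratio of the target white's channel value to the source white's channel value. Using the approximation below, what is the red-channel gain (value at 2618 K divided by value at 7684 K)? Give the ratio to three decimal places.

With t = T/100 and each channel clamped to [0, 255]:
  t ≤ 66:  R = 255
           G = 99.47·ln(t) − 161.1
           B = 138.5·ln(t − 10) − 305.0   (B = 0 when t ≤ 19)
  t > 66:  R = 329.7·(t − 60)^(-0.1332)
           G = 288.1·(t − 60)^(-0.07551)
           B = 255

1.127

At 7684 K (t = 76.84):
  R = 329.7·(76.84 − 60)^(-0.1332) = 329.7·16.84^(-0.1332) = 329.7·0.68652 = 226.345.
At 2618 K (t = 26.18):
  R = 255 by definition for t ≤ 66.
Gain = 255.000 / 226.345 = 1.1266 → 1.127.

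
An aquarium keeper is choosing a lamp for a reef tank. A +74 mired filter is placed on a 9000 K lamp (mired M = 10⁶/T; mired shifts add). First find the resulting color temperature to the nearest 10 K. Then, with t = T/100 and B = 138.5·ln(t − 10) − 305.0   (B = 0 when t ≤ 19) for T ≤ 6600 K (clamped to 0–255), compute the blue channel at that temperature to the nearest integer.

M_in = 10⁶/9000 = 111.11; M_out = 111.11 + (+74) = 185.11.
T_out = 10⁶/185.11 = 5402.2 K → 5400 K; t = 54.
B = 138.5·ln(54 − 10) − 305.0 = 138.5·ln 44 − 305.0 = 138.5·3.7842 − 305.0 = 219.110.
Rounded: 219.

219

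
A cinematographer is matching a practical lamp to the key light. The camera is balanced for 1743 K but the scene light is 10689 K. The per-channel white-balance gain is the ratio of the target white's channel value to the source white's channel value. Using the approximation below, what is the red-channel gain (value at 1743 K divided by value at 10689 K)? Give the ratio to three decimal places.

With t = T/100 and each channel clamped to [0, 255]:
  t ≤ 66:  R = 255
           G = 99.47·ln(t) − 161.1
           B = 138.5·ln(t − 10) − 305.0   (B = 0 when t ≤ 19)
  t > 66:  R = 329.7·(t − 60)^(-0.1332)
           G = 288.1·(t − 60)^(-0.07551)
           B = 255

At 10689 K (t = 106.89):
  R = 329.7·(106.89 − 60)^(-0.1332) = 329.7·46.89^(-0.1332) = 329.7·0.59898 = 197.484.
At 1743 K (t = 17.43):
  R = 255 by definition for t ≤ 66.
Gain = 255.000 / 197.484 = 1.2912 → 1.291.

1.291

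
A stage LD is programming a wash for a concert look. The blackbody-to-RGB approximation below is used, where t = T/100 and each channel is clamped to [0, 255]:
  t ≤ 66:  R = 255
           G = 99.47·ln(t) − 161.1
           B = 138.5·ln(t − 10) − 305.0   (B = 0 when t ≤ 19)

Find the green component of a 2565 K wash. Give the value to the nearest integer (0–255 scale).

162

t = 2565/100 = 25.65; the t ≤ 66 branch applies.
G = 99.47·ln 25.65 − 161.1 = 99.47·3.2445 − 161.1 = 161.635.
Rounded: 162.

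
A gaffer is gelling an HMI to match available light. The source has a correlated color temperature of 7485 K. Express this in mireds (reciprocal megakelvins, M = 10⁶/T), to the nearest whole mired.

134 mireds

M = 10⁶ / 7485 = 133.601 → 134 mireds.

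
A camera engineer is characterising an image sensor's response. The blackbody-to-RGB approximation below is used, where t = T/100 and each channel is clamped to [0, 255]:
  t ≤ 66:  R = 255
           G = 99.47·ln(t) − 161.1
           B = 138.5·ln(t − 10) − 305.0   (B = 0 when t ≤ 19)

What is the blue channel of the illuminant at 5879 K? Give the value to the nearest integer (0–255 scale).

t = 5879/100 = 58.79; the t ≤ 66 branch applies.
B = 138.5·ln(58.79 − 10) − 305.0 = 138.5·ln 48.79 − 305.0 = 138.5·3.8875 − 305.0 = 233.422.
Rounded: 233.

233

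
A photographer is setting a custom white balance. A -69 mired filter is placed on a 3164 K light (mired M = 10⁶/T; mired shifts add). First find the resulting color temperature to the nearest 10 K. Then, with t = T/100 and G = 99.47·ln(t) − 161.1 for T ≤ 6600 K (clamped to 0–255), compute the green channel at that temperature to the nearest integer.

207

M_in = 10⁶/3164 = 316.06; M_out = 316.06 + (-69) = 247.06.
T_out = 10⁶/247.06 = 4047.7 K → 4050 K; t = 40.5.
G = 99.47·ln 40.5 − 161.1 = 99.47·3.7013 − 161.1 = 207.069.
Rounded: 207.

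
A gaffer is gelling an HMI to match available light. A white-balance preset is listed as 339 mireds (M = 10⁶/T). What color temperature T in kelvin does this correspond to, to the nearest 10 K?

T = 10⁶ / 339 = 2949.85 K → 2950 K.

2950 K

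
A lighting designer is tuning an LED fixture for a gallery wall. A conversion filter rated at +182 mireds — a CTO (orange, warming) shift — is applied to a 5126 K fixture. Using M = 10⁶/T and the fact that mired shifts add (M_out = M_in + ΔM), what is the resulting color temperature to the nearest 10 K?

M_in = 10⁶/5126 = 195.08 mireds.
M_out = 195.08 + (+182) = 377.08 mireds.
T_out = 10⁶/377.08 = 2651.9 K → 2650 K.

2650 K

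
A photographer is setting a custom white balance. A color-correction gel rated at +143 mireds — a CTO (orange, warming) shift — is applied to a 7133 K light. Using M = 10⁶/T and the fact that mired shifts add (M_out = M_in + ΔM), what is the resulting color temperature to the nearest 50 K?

3550 K

M_in = 10⁶/7133 = 140.19 mireds.
M_out = 140.19 + (+143) = 283.19 mireds.
T_out = 10⁶/283.19 = 3531.2 K → 3550 K.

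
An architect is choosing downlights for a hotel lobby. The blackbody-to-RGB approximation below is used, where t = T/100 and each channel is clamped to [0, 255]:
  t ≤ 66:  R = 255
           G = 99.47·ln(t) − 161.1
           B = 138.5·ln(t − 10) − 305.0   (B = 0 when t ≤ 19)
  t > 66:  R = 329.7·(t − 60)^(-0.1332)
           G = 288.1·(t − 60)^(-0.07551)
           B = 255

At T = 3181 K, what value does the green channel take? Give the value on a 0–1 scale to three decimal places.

t = 3181/100 = 31.81; the t ≤ 66 branch applies.
G = 99.47·ln 31.81 − 161.1 = 99.47·3.4598 − 161.1 = 183.044.
On a 0–1 scale: 183.044/255 = 0.7178 → 0.718.

0.718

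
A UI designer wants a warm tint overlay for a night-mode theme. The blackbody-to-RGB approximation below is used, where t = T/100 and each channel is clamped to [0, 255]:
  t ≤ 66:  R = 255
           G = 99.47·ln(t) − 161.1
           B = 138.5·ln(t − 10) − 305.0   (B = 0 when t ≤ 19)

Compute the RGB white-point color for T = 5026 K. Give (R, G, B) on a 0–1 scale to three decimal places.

t = 5026/100 = 50.26; the t ≤ 66 branch applies.
R = 255 by definition for t ≤ 66.
G = 99.47·ln 50.26 − 161.1 = 99.47·3.9172 − 161.1 = 228.545.
B = 138.5·ln(50.26 − 10) − 305.0 = 138.5·ln 40.26 − 305.0 = 138.5·3.6954 − 305.0 = 206.807.
Dividing each by 255: (1.0000, 0.8963, 0.8110) → (1.000, 0.896, 0.811).

(1.000, 0.896, 0.811)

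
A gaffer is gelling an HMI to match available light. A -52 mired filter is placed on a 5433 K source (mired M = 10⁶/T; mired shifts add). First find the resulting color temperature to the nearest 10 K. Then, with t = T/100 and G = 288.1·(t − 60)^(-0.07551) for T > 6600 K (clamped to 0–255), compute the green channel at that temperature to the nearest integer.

234

M_in = 10⁶/5433 = 184.06; M_out = 184.06 + (-52) = 132.06.
T_out = 10⁶/132.06 = 7572.3 K → 7570 K; t = 75.7.
G = 288.1·(75.7 − 60)^(-0.07551) = 288.1·15.7^(-0.07551) = 288.1·0.81226 = 234.013.
Rounded: 234.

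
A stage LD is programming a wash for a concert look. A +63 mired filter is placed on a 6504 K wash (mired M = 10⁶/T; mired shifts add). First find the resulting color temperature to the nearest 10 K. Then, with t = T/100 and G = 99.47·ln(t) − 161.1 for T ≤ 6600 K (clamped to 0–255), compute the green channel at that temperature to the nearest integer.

220

M_in = 10⁶/6504 = 153.75; M_out = 153.75 + (+63) = 216.75.
T_out = 10⁶/216.75 = 4613.6 K → 4610 K; t = 46.1.
G = 99.47·ln 46.1 − 161.1 = 99.47·3.8308 − 161.1 = 219.951.
Rounded: 220.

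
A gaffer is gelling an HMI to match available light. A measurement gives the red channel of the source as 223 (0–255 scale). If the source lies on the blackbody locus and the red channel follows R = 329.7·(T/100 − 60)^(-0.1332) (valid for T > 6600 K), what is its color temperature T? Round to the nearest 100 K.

7900 K

(t − 60)^(-0.1332) = 223/329.7 = 0.67637.
t − 60 = 0.67637^(1/-0.1332) = 0.67637^(-7.508) = 18.831, so t = 78.831.
T = 100·t = 7883 K → 7900 K to the nearest 100 K.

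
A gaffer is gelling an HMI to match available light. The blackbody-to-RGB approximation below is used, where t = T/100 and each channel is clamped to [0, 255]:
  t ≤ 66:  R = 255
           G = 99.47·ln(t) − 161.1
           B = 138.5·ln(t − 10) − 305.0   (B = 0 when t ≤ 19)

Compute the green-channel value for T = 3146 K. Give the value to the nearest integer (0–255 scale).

182

t = 3146/100 = 31.46; the t ≤ 66 branch applies.
G = 99.47·ln 31.46 − 161.1 = 99.47·3.4487 − 161.1 = 181.944.
Rounded: 182.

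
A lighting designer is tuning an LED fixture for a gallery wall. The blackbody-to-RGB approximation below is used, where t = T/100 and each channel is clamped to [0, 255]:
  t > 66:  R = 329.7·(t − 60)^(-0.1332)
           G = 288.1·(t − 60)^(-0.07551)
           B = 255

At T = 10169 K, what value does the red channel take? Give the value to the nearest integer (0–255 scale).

t = 10169/100 = 101.69; the t > 66 branch applies.
R = 329.7·(101.69 − 60)^(-0.1332) = 329.7·41.69^(-0.1332) = 329.7·0.60843 = 200.600.
Rounded: 201.

201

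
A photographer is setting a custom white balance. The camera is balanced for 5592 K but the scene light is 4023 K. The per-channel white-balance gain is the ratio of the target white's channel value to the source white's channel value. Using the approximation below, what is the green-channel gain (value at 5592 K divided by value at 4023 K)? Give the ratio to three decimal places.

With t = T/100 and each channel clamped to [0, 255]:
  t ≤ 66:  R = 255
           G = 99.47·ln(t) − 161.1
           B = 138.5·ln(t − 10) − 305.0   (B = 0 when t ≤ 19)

1.159

At 4023 K (t = 40.23):
  G = 99.47·ln 40.23 − 161.1 = 99.47·3.6946 − 161.1 = 206.403.
At 5592 K (t = 55.92):
  G = 99.47·ln 55.92 − 161.1 = 99.47·4.0239 − 161.1 = 239.160.
Gain = 239.160 / 206.403 = 1.1587 → 1.159.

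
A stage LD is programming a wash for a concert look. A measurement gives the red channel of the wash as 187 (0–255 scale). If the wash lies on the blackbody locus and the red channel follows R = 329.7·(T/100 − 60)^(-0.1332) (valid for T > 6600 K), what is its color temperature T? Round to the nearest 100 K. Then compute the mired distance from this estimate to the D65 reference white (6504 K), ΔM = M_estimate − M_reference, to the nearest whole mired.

(t − 60)^(-0.1332) = 187/329.7 = 0.56718.
t − 60 = 0.56718^(1/-0.1332) = 0.56718^(-7.508) = 70.620, so t = 130.620.
T = 100·t = 13062 K → 13100 K to the nearest 100 K.
M_estimate = 10⁶/13100 = 76.34; M_reference = 10⁶/6504 = 153.75.
ΔM = 76.34 − 153.75 = -77.42 → -77 mireds.

-77 mireds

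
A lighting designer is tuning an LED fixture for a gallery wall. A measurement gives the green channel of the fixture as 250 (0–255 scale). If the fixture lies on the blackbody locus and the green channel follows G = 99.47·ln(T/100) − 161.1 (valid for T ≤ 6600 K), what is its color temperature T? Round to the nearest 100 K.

ln t = (250 + 161.1) / 99.47 = 4.1329.
t = e^4.1329 = 62.359.
T = 100·t = 6236 K → 6200 K to the nearest 100 K.

6200 K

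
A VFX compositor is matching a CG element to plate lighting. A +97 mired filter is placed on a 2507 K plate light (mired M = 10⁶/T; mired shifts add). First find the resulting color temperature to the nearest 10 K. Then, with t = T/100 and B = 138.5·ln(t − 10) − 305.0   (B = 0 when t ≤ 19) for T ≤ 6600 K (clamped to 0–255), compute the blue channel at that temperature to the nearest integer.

M_in = 10⁶/2507 = 398.88; M_out = 398.88 + (+97) = 495.88.
T_out = 10⁶/495.88 = 2016.6 K → 2020 K; t = 20.2.
B = 138.5·ln(20.2 − 10) − 305.0 = 138.5·ln 10.2 − 305.0 = 138.5·2.3224 − 305.0 = 16.651.
Rounded: 17.

17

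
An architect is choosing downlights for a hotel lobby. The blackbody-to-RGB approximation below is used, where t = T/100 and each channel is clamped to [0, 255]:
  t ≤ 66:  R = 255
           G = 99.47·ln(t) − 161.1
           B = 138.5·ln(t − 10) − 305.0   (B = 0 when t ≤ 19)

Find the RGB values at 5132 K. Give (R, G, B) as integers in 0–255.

(255, 231, 210)

t = 5132/100 = 51.32; the t ≤ 66 branch applies.
R = 255 by definition for t ≤ 66.
G = 99.47·ln 51.32 − 161.1 = 99.47·3.9381 − 161.1 = 230.621.
B = 138.5·ln(51.32 − 10) − 305.0 = 138.5·ln 41.32 − 305.0 = 138.5·3.7213 − 305.0 = 210.407.
Rounded: (255, 231, 210).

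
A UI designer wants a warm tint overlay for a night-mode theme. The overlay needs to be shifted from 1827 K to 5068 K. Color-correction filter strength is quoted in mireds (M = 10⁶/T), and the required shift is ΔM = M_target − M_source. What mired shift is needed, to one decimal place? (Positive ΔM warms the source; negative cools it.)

-350.0 mireds

M_source = 10⁶/1827 = 547.345; M_target = 10⁶/5068 = 197.316.
ΔM = 197.316 − 547.345 = -350.029 → -350.0 mireds, a cooling shift.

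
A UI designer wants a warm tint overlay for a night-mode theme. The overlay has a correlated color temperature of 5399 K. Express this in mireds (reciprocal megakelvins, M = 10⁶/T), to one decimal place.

185.2 mireds

M = 10⁶ / 5399 = 185.219 → 185.2 mireds.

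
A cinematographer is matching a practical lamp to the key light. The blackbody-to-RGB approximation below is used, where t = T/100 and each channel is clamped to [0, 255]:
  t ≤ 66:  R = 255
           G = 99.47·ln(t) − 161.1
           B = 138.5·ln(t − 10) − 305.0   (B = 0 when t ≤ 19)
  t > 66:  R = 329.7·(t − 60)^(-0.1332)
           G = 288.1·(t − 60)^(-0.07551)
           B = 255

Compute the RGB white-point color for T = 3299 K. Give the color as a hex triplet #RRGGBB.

#FFBB81

t = 3299/100 = 32.99; the t ≤ 66 branch applies.
R = 255 by definition for t ≤ 66.
G = 99.47·ln 32.99 − 161.1 = 99.47·3.4962 − 161.1 = 186.667.
B = 138.5·ln(32.99 − 10) − 305.0 = 138.5·ln 22.99 − 305.0 = 138.5·3.1351 − 305.0 = 129.206.
Rounded: (255, 187, 129).
In hex: #FFBB81.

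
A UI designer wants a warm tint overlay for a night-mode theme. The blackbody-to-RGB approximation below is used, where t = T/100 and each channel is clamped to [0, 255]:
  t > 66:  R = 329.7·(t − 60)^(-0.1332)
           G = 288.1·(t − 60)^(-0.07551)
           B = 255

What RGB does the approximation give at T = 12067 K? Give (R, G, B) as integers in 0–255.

(191, 211, 255)

t = 12067/100 = 120.67; the t > 66 branch applies.
R = 329.7·(120.67 − 60)^(-0.1332) = 329.7·60.67^(-0.1332) = 329.7·0.57877 = 190.821.
G = 288.1·(120.67 − 60)^(-0.07551) = 288.1·60.67^(-0.07551) = 288.1·0.73345 = 211.306.
B = 255 by definition for t > 66.
Rounded: (191, 211, 255).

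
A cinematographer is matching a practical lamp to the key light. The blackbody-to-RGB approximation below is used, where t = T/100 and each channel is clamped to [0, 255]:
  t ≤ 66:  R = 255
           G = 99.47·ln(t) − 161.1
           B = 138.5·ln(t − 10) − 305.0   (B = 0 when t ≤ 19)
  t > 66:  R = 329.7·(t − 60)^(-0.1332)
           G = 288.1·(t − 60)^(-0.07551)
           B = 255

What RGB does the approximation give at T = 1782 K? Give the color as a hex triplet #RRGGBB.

#FF7D00

t = 1782/100 = 17.82; the t ≤ 66 branch applies.
R = 255 by definition for t ≤ 66.
G = 99.47·ln 17.82 − 161.1 = 99.47·2.8803 − 161.1 = 125.406.
t = 17.82 ≤ 19, so B = 0.
Rounded: (255, 125, 0).
In hex: #FF7D00.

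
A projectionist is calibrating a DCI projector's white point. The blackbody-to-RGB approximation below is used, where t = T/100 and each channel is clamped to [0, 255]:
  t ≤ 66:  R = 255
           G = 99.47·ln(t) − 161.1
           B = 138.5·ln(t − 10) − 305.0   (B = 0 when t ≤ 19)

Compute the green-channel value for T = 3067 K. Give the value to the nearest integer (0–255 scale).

t = 3067/100 = 30.67; the t ≤ 66 branch applies.
G = 99.47·ln 30.67 − 161.1 = 99.47·3.4233 − 161.1 = 179.414.
Rounded: 179.

179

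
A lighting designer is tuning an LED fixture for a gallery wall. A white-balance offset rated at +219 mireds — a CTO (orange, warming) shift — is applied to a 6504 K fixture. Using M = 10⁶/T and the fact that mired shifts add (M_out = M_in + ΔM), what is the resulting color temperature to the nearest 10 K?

M_in = 10⁶/6504 = 153.75 mireds.
M_out = 153.75 + (+219) = 372.75 mireds.
T_out = 10⁶/372.75 = 2682.8 K → 2680 K.

2680 K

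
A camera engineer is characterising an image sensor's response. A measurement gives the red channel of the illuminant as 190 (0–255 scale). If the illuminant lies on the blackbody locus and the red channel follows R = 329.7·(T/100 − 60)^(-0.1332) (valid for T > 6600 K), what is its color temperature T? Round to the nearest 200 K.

(t − 60)^(-0.1332) = 190/329.7 = 0.57628.
t − 60 = 0.57628^(1/-0.1332) = 0.57628^(-7.508) = 62.667, so t = 122.667.
T = 100·t = 12267 K → 12200 K to the nearest 200 K.

12200 K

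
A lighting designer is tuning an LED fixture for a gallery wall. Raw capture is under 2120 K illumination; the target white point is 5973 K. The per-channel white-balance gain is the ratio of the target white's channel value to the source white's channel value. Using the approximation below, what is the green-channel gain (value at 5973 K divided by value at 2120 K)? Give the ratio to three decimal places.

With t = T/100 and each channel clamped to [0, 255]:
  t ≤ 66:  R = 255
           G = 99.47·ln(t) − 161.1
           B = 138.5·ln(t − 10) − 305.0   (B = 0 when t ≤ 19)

At 2120 K (t = 21.2):
  G = 99.47·ln 21.2 − 161.1 = 99.47·3.0540 − 161.1 = 142.681.
At 5973 K (t = 59.73):
  G = 99.47·ln 59.73 − 161.1 = 99.47·4.0898 − 161.1 = 245.716.
Gain = 245.716 / 142.681 = 1.7221 → 1.722.

1.722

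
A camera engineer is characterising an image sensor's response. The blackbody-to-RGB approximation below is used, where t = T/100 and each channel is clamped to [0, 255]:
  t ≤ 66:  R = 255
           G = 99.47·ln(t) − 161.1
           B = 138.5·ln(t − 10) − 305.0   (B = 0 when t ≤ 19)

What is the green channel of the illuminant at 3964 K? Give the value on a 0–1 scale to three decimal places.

0.804

t = 3964/100 = 39.64; the t ≤ 66 branch applies.
G = 99.47·ln 39.64 − 161.1 = 99.47·3.6798 − 161.1 = 204.934.
On a 0–1 scale: 204.934/255 = 0.8037 → 0.804.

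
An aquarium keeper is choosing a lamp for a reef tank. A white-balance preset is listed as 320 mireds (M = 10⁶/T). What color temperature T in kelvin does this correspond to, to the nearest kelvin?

3125 K

T = 10⁶ / 320 = 3125.00 K → 3125 K.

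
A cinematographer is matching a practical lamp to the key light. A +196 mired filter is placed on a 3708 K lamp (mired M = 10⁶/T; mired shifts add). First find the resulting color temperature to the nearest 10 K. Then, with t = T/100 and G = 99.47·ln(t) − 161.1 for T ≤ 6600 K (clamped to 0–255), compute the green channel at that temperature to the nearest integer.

144

M_in = 10⁶/3708 = 269.69; M_out = 269.69 + (+196) = 465.69.
T_out = 10⁶/465.69 = 2147.4 K → 2150 K; t = 21.5.
G = 99.47·ln 21.5 − 161.1 = 99.47·3.0681 − 161.1 = 144.079.
Rounded: 144.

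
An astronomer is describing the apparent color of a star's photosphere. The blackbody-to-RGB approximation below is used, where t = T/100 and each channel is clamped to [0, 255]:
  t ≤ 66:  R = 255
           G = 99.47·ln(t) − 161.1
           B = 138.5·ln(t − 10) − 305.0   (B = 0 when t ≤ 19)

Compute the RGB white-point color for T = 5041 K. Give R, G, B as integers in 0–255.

t = 5041/100 = 50.41; the t ≤ 66 branch applies.
R = 255 by definition for t ≤ 66.
G = 99.47·ln 50.41 − 161.1 = 99.47·3.9202 − 161.1 = 228.841.
B = 138.5·ln(50.41 − 10) − 305.0 = 138.5·ln 40.41 − 305.0 = 138.5·3.6991 − 305.0 = 207.322.
Rounded: (255, 229, 207).

R=255, G=229, B=207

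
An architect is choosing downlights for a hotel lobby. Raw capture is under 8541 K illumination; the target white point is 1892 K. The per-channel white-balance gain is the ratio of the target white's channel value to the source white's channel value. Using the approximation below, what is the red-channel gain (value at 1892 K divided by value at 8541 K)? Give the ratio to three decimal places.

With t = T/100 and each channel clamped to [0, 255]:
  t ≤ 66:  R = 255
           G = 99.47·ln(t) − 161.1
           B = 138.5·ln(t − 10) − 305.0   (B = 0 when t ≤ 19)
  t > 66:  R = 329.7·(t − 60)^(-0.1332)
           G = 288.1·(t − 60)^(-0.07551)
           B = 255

1.190

At 8541 K (t = 85.41):
  R = 329.7·(85.41 − 60)^(-0.1332) = 329.7·25.41^(-0.1332) = 329.7·0.64991 = 214.275.
At 1892 K (t = 18.92):
  R = 255 by definition for t ≤ 66.
Gain = 255.000 / 214.275 = 1.1901 → 1.190.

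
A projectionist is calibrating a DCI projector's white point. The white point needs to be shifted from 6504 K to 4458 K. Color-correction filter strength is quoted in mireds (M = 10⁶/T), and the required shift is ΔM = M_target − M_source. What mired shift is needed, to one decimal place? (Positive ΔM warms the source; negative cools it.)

M_source = 10⁶/6504 = 153.752; M_target = 10⁶/4458 = 224.316.
ΔM = 224.316 − 153.752 = 70.564 → +70.6 mireds, a warming shift.

+70.6 mireds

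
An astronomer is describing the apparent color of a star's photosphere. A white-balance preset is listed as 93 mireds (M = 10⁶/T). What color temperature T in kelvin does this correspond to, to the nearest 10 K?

T = 10⁶ / 93 = 10752.69 K → 10750 K.

10750 K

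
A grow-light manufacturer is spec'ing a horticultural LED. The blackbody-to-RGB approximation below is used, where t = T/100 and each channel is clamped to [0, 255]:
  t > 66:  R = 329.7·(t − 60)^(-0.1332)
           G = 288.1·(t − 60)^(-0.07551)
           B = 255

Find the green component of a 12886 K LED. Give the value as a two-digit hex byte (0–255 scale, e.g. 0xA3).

0xD1

t = 12886/100 = 128.86; the t > 66 branch applies.
G = 288.1·(128.86 − 60)^(-0.07551) = 288.1·68.86^(-0.07551) = 288.1·0.72647 = 209.295.
Rounded: 209; in hex, 0xD1.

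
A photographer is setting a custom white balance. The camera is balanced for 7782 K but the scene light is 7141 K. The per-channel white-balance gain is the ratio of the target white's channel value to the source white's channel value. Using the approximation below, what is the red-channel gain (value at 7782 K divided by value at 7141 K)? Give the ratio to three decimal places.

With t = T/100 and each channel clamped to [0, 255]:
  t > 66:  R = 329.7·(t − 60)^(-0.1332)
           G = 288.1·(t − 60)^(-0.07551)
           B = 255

0.942

At 7141 K (t = 71.41):
  R = 329.7·(71.41 − 60)^(-0.1332) = 329.7·11.41^(-0.1332) = 329.7·0.72305 = 238.390.
At 7782 K (t = 77.82):
  R = 329.7·(77.82 − 60)^(-0.1332) = 329.7·17.82^(-0.1332) = 329.7·0.68136 = 224.646.
Gain = 224.646 / 238.390 = 0.9423 → 0.942.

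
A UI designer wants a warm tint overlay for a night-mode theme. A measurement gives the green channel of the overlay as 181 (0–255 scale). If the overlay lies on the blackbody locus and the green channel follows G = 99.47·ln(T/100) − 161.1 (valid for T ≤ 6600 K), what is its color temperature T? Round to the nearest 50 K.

ln t = (181 + 161.1) / 99.47 = 3.4392.
t = e^3.4392 = 31.163.
T = 100·t = 3116 K → 3100 K to the nearest 50 K.

3100 K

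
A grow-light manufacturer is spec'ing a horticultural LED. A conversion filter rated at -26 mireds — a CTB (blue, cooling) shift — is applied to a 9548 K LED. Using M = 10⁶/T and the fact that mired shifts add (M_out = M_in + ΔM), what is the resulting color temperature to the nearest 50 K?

12700 K

M_in = 10⁶/9548 = 104.73 mireds.
M_out = 104.73 + (-26) = 78.73 mireds.
T_out = 10⁶/78.73 = 12701.0 K → 12700 K.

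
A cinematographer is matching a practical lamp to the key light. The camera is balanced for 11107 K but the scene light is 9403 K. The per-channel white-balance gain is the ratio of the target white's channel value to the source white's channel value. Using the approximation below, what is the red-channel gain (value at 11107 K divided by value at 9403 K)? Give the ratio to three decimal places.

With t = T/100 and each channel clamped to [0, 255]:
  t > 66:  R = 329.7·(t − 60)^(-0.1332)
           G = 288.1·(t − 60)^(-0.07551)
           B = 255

At 9403 K (t = 94.03):
  R = 329.7·(94.03 − 60)^(-0.1332) = 329.7·34.03^(-0.1332) = 329.7·0.62511 = 206.099.
At 11107 K (t = 111.07):
  R = 329.7·(111.07 − 60)^(-0.1332) = 329.7·51.07^(-0.1332) = 329.7·0.59221 = 195.250.
Gain = 195.250 / 206.099 = 0.9474 → 0.947.

0.947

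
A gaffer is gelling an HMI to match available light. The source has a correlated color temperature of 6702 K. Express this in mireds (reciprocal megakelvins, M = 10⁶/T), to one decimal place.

M = 10⁶ / 6702 = 149.209 → 149.2 mireds.

149.2 mireds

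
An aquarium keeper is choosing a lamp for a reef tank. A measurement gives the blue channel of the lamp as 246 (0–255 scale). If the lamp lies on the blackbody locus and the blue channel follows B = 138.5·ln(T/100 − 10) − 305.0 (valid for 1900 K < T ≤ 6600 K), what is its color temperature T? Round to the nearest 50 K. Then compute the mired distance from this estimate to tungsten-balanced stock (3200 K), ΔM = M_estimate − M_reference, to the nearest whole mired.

ln(t − 10) = (246 + 305.0) / 138.5 = 3.9783.
t − 10 = e^3.9783 = 53.428, so t = 63.428.
T = 100·t = 6343 K → 6350 K to the nearest 50 K.
M_estimate = 10⁶/6350 = 157.48; M_reference = 10⁶/3200 = 312.50.
ΔM = 157.48 − 312.50 = -155.02 → -155 mireds.

-155 mireds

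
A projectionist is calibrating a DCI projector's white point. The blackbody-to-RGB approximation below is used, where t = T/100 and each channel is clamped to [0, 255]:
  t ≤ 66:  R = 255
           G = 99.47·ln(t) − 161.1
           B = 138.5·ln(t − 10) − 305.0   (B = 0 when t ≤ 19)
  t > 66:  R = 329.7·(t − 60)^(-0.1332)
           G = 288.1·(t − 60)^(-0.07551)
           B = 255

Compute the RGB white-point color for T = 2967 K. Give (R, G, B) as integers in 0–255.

(255, 176, 108)

t = 2967/100 = 29.67; the t ≤ 66 branch applies.
R = 255 by definition for t ≤ 66.
G = 99.47·ln 29.67 − 161.1 = 99.47·3.3901 − 161.1 = 176.117.
B = 138.5·ln(29.67 − 10) − 305.0 = 138.5·ln 19.67 − 305.0 = 138.5·2.9791 − 305.0 = 107.605.
Rounded: (255, 176, 108).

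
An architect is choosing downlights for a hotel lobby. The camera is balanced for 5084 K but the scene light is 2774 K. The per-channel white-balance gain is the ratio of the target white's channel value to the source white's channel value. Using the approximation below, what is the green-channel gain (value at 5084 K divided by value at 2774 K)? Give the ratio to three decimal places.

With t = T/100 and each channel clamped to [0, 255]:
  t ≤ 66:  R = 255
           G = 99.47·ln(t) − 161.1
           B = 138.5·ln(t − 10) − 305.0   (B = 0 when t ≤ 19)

1.356

At 2774 K (t = 27.74):
  G = 99.47·ln 27.74 − 161.1 = 99.47·3.3229 − 161.1 = 169.426.
At 5084 K (t = 50.84):
  G = 99.47·ln 50.84 − 161.1 = 99.47·3.9287 − 161.1 = 229.686.
Gain = 229.686 / 169.426 = 1.3557 → 1.356.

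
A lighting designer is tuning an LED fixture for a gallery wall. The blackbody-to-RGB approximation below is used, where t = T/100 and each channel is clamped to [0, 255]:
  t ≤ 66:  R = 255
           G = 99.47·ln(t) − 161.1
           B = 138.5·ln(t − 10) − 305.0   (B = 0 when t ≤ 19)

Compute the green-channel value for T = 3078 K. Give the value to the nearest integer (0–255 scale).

t = 3078/100 = 30.78; the t ≤ 66 branch applies.
G = 99.47·ln 30.78 − 161.1 = 99.47·3.4269 − 161.1 = 179.770.
Rounded: 180.

180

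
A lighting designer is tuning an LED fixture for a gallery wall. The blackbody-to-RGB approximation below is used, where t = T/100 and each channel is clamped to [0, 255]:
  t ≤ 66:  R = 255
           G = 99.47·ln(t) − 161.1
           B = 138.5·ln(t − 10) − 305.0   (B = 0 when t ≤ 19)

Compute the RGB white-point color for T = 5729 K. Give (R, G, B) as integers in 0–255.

(255, 242, 229)

t = 5729/100 = 57.29; the t ≤ 66 branch applies.
R = 255 by definition for t ≤ 66.
G = 99.47·ln 57.29 − 161.1 = 99.47·4.0481 − 161.1 = 241.567.
B = 138.5·ln(57.29 − 10) − 305.0 = 138.5·ln 47.29 − 305.0 = 138.5·3.8563 − 305.0 = 229.097.
Rounded: (255, 242, 229).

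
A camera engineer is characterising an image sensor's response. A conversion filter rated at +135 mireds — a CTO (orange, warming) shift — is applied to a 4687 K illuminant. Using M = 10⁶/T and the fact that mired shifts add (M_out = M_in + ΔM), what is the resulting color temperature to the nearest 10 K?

2870 K

M_in = 10⁶/4687 = 213.36 mireds.
M_out = 213.36 + (+135) = 348.36 mireds.
T_out = 10⁶/348.36 = 2870.6 K → 2870 K.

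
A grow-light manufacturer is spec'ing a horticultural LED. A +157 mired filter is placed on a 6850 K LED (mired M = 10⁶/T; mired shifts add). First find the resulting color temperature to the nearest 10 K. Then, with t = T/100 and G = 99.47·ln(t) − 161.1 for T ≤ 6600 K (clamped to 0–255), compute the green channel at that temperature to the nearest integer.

187

M_in = 10⁶/6850 = 145.99; M_out = 145.99 + (+157) = 302.99.
T_out = 10⁶/302.99 = 3300.5 K → 3300 K; t = 33.
G = 99.47·ln 33 − 161.1 = 99.47·3.4965 − 161.1 = 186.698.
Rounded: 187.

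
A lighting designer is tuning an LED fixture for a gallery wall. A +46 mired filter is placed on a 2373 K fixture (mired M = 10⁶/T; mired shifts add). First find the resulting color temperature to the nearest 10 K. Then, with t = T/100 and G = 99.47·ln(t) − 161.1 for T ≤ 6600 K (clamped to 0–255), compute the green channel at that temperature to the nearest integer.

144

M_in = 10⁶/2373 = 421.41; M_out = 421.41 + (+46) = 467.41.
T_out = 10⁶/467.41 = 2139.5 K → 2140 K; t = 21.4.
G = 99.47·ln 21.4 − 161.1 = 99.47·3.0634 − 161.1 = 143.615.
Rounded: 144.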